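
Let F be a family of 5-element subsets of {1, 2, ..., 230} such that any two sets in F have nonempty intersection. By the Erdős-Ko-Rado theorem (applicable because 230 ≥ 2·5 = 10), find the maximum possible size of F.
max |F| = C(229, 4) = 111607501

The Erdős-Ko-Rado theorem states: for n ≥ 2k, an intersecting family of k-subsets of an n-element set has size at most C(n − 1, k − 1), with equality for 'star' families {A ⊆ [n] : |A| = k, i ∈ A} (fix an element i). For n = 230, k = 5: C(229, 4) = 111607501.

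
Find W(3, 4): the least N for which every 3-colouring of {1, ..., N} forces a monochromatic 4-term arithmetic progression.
W(3, 4) = 293

W(3, 4) = 293. The lower bound W(3, 4) > 292 comes from an explicit good 3-colouring of [1, 292]; the upper bound W(3, 4) ≤ 293 was verified by exhaustive search over 3-colourings of [1, 293].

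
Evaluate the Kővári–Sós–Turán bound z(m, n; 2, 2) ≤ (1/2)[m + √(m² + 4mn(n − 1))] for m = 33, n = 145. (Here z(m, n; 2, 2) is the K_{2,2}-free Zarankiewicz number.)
z(33, 145; 2, 2) ≤ (1/2)[33 + √(33² + 4·33·145·144)] = (1/2)[33 + √2757249] = 846.7483

Kővári–Sós–Turán: let r_1, ..., r_33 be the row sums and z = Σ r_i the total number of 1s. Each pair of columns can share at most one row with both entries 1 (else a 2×2 all-ones block appears), so Σ_i C(r_i, 2) ≤ C(145, 2) = 10440. By convexity Σ_i C(r_i, 2) ≥ 33·C(z/33, 2) = z(z − 33)/(2·33), giving z² − 33z − 33·145·144 ≤ 0 and hence z ≤ (1/2)[33 + √(1089 + 4·689040)] = (1/2)[33 + √2757249] ≈ (1/2)(33 + 1660.4966) = 846.7483.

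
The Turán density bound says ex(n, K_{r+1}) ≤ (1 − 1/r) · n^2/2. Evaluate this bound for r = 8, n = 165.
Turán density bound = (7/8) · 165^2/2 = 190575/16 ≈ 11910.9375

Turán's theorem: ex(n, K_{r+1}) is achieved by the complete r-partite Turán graph T(n, r) with parts as balanced as possible, and is at most (1 − 1/r) · n^2/2. For r = 8, n = 165: the density bound is (7/8) · 27225/2 = 190575/16 ≈ 11910.9375. The integer-valued extremum is e(T(165, 8)) = 11910, which is strictly less than the density bound 190575/16 since 8 ∤ 165 (the parts of T(165, 8) cannot all be equal).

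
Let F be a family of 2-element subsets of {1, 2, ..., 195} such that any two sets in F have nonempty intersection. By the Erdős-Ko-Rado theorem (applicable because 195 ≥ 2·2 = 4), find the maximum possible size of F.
max |F| = C(194, 1) = 194

Erdős-Ko-Rado (1961): when n ≥ 2k, max |F| = C(n−1, k−1). The bound is attained by the star {A : i ∈ A} for any fixed i ∈ [n]. Here C(195−1, 2−1) = C(194, 1) = 194.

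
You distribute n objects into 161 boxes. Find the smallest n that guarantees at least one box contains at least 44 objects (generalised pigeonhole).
n = (44 − 1)·161 + 1 = 6924

By the generalised pigeonhole principle, to guarantee some box contains ≥ r objects we need more than (r − 1) · k objects total. Threshold: n = (r − 1) · k + 1. With r = 44 and k = 161: n = 43 · 161 + 1 = 6923 + 1 = 6924. For n = 6923 = 43 · 161, we can put exactly 43 objects in every box, avoiding 44 in any single one — so 6924 is tight.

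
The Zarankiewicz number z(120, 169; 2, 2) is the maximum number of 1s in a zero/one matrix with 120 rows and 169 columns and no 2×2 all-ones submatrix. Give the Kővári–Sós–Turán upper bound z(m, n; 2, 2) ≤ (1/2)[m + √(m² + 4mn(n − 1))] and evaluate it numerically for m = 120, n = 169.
z(120, 169; 2, 2) ≤ (1/2)[120 + √(120² + 4·120·169·168)] = (1/2)[120 + √13642560] = 1906.7918

Kővári–Sós–Turán: let r_1, ..., r_120 be the row sums and z = Σ r_i the total number of 1s. Each pair of columns can share at most one row with both entries 1 (else a 2×2 all-ones block appears), so Σ_i C(r_i, 2) ≤ C(169, 2) = 14196. By convexity Σ_i C(r_i, 2) ≥ 120·C(z/120, 2) = z(z − 120)/(2·120), giving z² − 120z − 120·169·168 ≤ 0 and hence z ≤ (1/2)[120 + √(14400 + 4·3407040)] = (1/2)[120 + √13642560] ≈ (1/2)(120 + 3693.5836) = 1906.7918.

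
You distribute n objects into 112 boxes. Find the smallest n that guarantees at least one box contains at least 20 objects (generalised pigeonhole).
n = (20 − 1)·112 + 1 = 2129

By the generalised pigeonhole principle, to guarantee some box contains ≥ r objects we need more than (r − 1) · k objects total. Threshold: n = (r − 1) · k + 1. With r = 20 and k = 112: n = 19 · 112 + 1 = 2128 + 1 = 2129. For n = 2128 = 19 · 112, we can put exactly 19 objects in every box, avoiding 20 in any single one — so 2129 is tight.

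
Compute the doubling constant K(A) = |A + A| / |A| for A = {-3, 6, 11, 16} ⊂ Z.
K = |A + A| / |A| = 9/4

Enumerate A + A = {a + b : a, b ∈ A}. With |A| = 4, there are |A|^2 = 16 ordered sum pairs; collecting distinct values, A + A = {-6, 3, 8, 12, 13, 17, 22, 27, 32}, so |A + A| = 9. Thus K = 9/4. For comparison, the minimum possible |A + A| over all 4-element sets is 2·4 − 1 = 7 (so min K = 7/4), attained only by arithmetic progressions.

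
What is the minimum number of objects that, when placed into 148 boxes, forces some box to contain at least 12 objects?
n = (12 − 1)·148 + 1 = 1629

By the generalised pigeonhole principle, to guarantee some box contains ≥ r objects we need more than (r − 1) · k objects total. Threshold: n = (r − 1) · k + 1. With r = 12 and k = 148: n = 11 · 148 + 1 = 1628 + 1 = 1629. For n = 1628 = 11 · 148, we can put exactly 11 objects in every box, avoiding 12 in any single one — so 1629 is tight.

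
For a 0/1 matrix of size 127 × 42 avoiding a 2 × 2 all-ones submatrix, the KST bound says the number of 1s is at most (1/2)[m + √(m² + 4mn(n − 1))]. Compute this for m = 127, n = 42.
z(127, 42; 2, 2) ≤ (1/2)[127 + √(127² + 4·127·42·41)] = (1/2)[127 + √890905] = 535.4388

Kővári–Sós–Turán: let r_1, ..., r_127 be the row sums and z = Σ r_i the total number of 1s. Each pair of columns can share at most one row with both entries 1 (else a 2×2 all-ones block appears), so Σ_i C(r_i, 2) ≤ C(42, 2) = 861. By convexity Σ_i C(r_i, 2) ≥ 127·C(z/127, 2) = z(z − 127)/(2·127), giving z² − 127z − 127·42·41 ≤ 0 and hence z ≤ (1/2)[127 + √(16129 + 4·218694)] = (1/2)[127 + √890905] ≈ (1/2)(127 + 943.8776) = 535.4388.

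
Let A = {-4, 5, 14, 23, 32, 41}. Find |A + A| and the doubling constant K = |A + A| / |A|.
K = |A + A| / |A| = 11/6

Enumerate A + A = {a + b : a, b ∈ A}. With |A| = 6, there are |A|^2 = 36 ordered sum pairs; collecting distinct values, A + A = {-8, 1, 10, 19, 28, 37, 46, 55, 64, 73, 82}, so |A + A| = 11. Thus K = 11/6. Here |A + A| = 2|A| − 1 = 11, the minimum possible — so K = 11/6 is minimal, which holds iff A is an arithmetic progression.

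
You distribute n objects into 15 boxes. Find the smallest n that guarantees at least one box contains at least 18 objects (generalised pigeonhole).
n = (18 − 1)·15 + 1 = 256

By the generalised pigeonhole principle, to guarantee some box contains ≥ r objects we need more than (r − 1) · k objects total. Threshold: n = (r − 1) · k + 1. With r = 18 and k = 15: n = 17 · 15 + 1 = 255 + 1 = 256. For n = 255 = 17 · 15, we can put exactly 17 objects in every box, avoiding 18 in any single one — so 256 is tight.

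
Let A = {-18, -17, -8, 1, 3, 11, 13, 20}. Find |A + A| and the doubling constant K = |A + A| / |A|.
K = |A + A| / |A| = 29/8

Enumerate A + A = {a + b : a, b ∈ A}. With |A| = 8, there are |A|^2 = 64 ordered sum pairs; collecting distinct values, A + A = {-36, -35, -34, -26, -25, -17, -16, -15, -14, -7, -6, -5, -4, 2, 3, 4, 5, 6, 12, 14, 16, 21, 22, 23, 24, 26, 31, 33, 40}, so |A + A| = 29. Thus K = 29/8. For comparison, the minimum possible |A + A| over all 8-element sets is 2·8 − 1 = 15 (so min K = 15/8), attained only by arithmetic progressions.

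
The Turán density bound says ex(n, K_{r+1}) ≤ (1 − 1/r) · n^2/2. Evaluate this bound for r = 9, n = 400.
Turán density bound = (8/9) · 400^2/2 = 640000/9 ≈ 71111.1111

Turán's theorem: ex(n, K_{r+1}) is achieved by the complete r-partite Turán graph T(n, r) with parts as balanced as possible, and is at most (1 − 1/r) · n^2/2. For r = 9, n = 400: the density bound is (8/9) · 160000/2 = 640000/9 ≈ 71111.1111. The integer-valued extremum is e(T(400, 9)) = 71110, which is strictly less than the density bound 640000/9 since 9 ∤ 400 (the parts of T(400, 9) cannot all be equal).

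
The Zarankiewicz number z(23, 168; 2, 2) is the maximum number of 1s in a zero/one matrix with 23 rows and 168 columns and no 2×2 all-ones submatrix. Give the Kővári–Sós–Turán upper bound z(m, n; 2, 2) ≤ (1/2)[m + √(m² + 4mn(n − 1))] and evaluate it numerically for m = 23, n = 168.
z(23, 168; 2, 2) ≤ (1/2)[23 + √(23² + 4·23·168·167)] = (1/2)[23 + √2581681] = 814.8805

Kővári–Sós–Turán: let r_1, ..., r_23 be the row sums and z = Σ r_i the total number of 1s. Each pair of columns can share at most one row with both entries 1 (else a 2×2 all-ones block appears), so Σ_i C(r_i, 2) ≤ C(168, 2) = 14028. By convexity Σ_i C(r_i, 2) ≥ 23·C(z/23, 2) = z(z − 23)/(2·23), giving z² − 23z − 23·168·167 ≤ 0 and hence z ≤ (1/2)[23 + √(529 + 4·645288)] = (1/2)[23 + √2581681] ≈ (1/2)(23 + 1606.761) = 814.8805.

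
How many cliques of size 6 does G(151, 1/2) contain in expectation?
E[# K_6] = C(151, 6) · (1/2)^C(6, 2) = 14888600755 / 2^15 ≈ 454364.036713

For each 6-subset S of vertices (there are C(151, 6) = 14888600755 such S), let X_S = 1 if S induces a K_6 (all C(6, 2) = 15 edges present). Then P(X_S = 1) = (1/2)^15 = 1/32768. By linearity of expectation, E[# K_6] = C(151, 6) · (1/2)^15 = 14888600755 / 32768 ≈ 454364.036713.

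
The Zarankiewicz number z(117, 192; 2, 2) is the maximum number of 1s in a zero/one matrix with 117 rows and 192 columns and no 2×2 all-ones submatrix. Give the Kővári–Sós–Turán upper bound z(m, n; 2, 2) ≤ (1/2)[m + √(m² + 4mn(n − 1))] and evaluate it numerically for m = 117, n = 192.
z(117, 192; 2, 2) ≤ (1/2)[117 + √(117² + 4·117·192·191)] = (1/2)[117 + √17176185] = 2130.7081

Kővári–Sós–Turán: let r_1, ..., r_117 be the row sums and z = Σ r_i the total number of 1s. Each pair of columns can share at most one row with both entries 1 (else a 2×2 all-ones block appears), so Σ_i C(r_i, 2) ≤ C(192, 2) = 18336. By convexity Σ_i C(r_i, 2) ≥ 117·C(z/117, 2) = z(z − 117)/(2·117), giving z² − 117z − 117·192·191 ≤ 0 and hence z ≤ (1/2)[117 + √(13689 + 4·4290624)] = (1/2)[117 + √17176185] ≈ (1/2)(117 + 4144.4161) = 2130.7081.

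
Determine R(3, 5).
R(3, 5) = 14

Lower bound: an explicit 2-colouring of K_{13} (typically a Paley-type or other structured construction) avoids a red K_3 and a blue K_5, showing R(3, 5) > 13.
Upper bound: the Erdős–Szekeres recurrence R(r, t') ≤ R(r−1, t') + R(r, t'−1) yields R(3, 5) ≤ 14.
Hence R(3, 5) = 14.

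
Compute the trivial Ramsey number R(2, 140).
R(2, 140) = 140

R(2, k) = k for all k ≥ 2: in a 2-colouring of K_k, either some edge is red (a red K_2) or all edges are blue (a blue K_k). And K_{139} coloured all-blue has no blue K_140, so R(2, 140) > 139. Hence R(2, 140) = 140.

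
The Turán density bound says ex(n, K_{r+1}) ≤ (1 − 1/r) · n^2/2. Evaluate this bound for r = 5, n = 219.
Turán density bound = (4/5) · 219^2/2 = 95922/5 ≈ 19184.4

Turán's theorem: ex(n, K_{r+1}) is achieved by the complete r-partite Turán graph T(n, r) with parts as balanced as possible, and is at most (1 − 1/r) · n^2/2. For r = 5, n = 219: the density bound is (4/5) · 47961/2 = 95922/5 ≈ 19184.4. The integer-valued extremum is e(T(219, 5)) = 19184, which is strictly less than the density bound 95922/5 since 5 ∤ 219 (the parts of T(219, 5) cannot all be equal).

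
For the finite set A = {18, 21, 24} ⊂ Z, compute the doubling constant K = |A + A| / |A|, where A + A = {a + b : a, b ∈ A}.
K = |A + A| / |A| = 5/3

Enumerate A + A = {a + b : a, b ∈ A}. With |A| = 3, there are |A|^2 = 9 ordered sum pairs; collecting distinct values, A + A = {36, 39, 42, 45, 48}, so |A + A| = 5. Thus K = 5/3. Here |A + A| = 2|A| − 1 = 5, the minimum possible — so K = 5/3 is minimal, which holds iff A is an arithmetic progression.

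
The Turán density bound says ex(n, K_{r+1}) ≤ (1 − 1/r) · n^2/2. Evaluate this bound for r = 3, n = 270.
Turán density bound = (2/3) · 270^2/2 = 24300

Turán's theorem: ex(n, K_{r+1}) is achieved by the complete r-partite Turán graph T(n, r) with parts as balanced as possible, and is at most (1 − 1/r) · n^2/2. For r = 3, n = 270: the density bound is (2/3) · 72900/2 = 24300. Since 3 ∣ 270, the Turán graph T(270, 3) has parts of equal size 90, and its edge count e(T(270, 3)) = 24300 attains the density bound exactly.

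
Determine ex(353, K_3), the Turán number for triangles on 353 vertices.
ex(353, K_3) = ⌊353^2/4⌋ = 31152

Mantel (1907): a triangle-free graph on n vertices has at most ⌊n^2/4⌋ edges, with equality for the complete bipartite graph K_{⌊n/2⌋, ⌈n/2⌉}. For n = 353: ⌊353^2/4⌋ = ⌊124609/4⌋ = 31152. The extremal graph is K_{176, 177}, which has 176·177 = 31152 edges.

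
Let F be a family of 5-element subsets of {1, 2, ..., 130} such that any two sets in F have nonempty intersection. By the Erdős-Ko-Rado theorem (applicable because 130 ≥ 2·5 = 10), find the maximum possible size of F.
max |F| = C(129, 4) = 11009376

Erdős-Ko-Rado (1961): when n ≥ 2k, max |F| = C(n−1, k−1). The bound is attained by the star {A : i ∈ A} for any fixed i ∈ [n]. Here C(130−1, 5−1) = C(129, 4) = 11009376.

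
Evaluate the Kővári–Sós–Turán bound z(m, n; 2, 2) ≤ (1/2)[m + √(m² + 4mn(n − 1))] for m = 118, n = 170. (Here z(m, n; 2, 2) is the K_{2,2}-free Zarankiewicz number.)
z(118, 170; 2, 2) ≤ (1/2)[118 + √(118² + 4·118·170·169)] = (1/2)[118 + √13574484] = 1901.1783

Kővári–Sós–Turán: let r_1, ..., r_118 be the row sums and z = Σ r_i the total number of 1s. Each pair of columns can share at most one row with both entries 1 (else a 2×2 all-ones block appears), so Σ_i C(r_i, 2) ≤ C(170, 2) = 14365. By convexity Σ_i C(r_i, 2) ≥ 118·C(z/118, 2) = z(z − 118)/(2·118), giving z² − 118z − 118·170·169 ≤ 0 and hence z ≤ (1/2)[118 + √(13924 + 4·3390140)] = (1/2)[118 + √13574484] ≈ (1/2)(118 + 3684.3567) = 1901.1783.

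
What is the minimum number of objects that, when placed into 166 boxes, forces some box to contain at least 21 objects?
n = (21 − 1)·166 + 1 = 3321

By the generalised pigeonhole principle, to guarantee some box contains ≥ r objects we need more than (r − 1) · k objects total. Threshold: n = (r − 1) · k + 1. With r = 21 and k = 166: n = 20 · 166 + 1 = 3320 + 1 = 3321. For n = 3320 = 20 · 166, we can put exactly 20 objects in every box, avoiding 21 in any single one — so 3321 is tight.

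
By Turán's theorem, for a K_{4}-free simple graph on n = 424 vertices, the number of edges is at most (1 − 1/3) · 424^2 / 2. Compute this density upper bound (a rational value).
Turán density bound = (2/3) · 424^2/2 = 179776/3 ≈ 59925.3333

Turán's theorem: ex(n, K_{r+1}) is achieved by the complete r-partite Turán graph T(n, r) with parts as balanced as possible, and is at most (1 − 1/r) · n^2/2. For r = 3, n = 424: the density bound is (2/3) · 179776/2 = 179776/3 ≈ 59925.3333. The integer-valued extremum is e(T(424, 3)) = 59925, which is strictly less than the density bound 179776/3 since 3 ∤ 424 (the parts of T(424, 3) cannot all be equal).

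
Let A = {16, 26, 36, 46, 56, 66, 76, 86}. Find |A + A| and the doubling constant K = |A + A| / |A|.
K = |A + A| / |A| = 15/8

Enumerate A + A = {a + b : a, b ∈ A}. With |A| = 8, there are |A|^2 = 64 ordered sum pairs; collecting distinct values, A + A = {32, 42, 52, 62, 72, 82, 92, 102, 112, 122, 132, 142, 152, 162, 172}, so |A + A| = 15. Thus K = 15/8. Here |A + A| = 2|A| − 1 = 15, the minimum possible — so K = 15/8 is minimal, which holds iff A is an arithmetic progression.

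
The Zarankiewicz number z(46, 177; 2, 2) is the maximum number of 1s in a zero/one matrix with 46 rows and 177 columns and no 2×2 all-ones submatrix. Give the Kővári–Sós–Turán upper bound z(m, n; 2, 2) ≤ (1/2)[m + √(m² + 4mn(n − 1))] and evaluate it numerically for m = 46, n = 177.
z(46, 177; 2, 2) ≤ (1/2)[46 + √(46² + 4·46·177·176)] = (1/2)[46 + √5734084] = 1220.2974

Kővári–Sós–Turán: let r_1, ..., r_46 be the row sums and z = Σ r_i the total number of 1s. Each pair of columns can share at most one row with both entries 1 (else a 2×2 all-ones block appears), so Σ_i C(r_i, 2) ≤ C(177, 2) = 15576. By convexity Σ_i C(r_i, 2) ≥ 46·C(z/46, 2) = z(z − 46)/(2·46), giving z² − 46z − 46·177·176 ≤ 0 and hence z ≤ (1/2)[46 + √(2116 + 4·1432992)] = (1/2)[46 + √5734084] ≈ (1/2)(46 + 2394.5947) = 1220.2974.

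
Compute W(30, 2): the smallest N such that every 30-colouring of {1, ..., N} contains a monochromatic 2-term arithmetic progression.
W(30, 2) = 30 + 1 = 31

A 2-term AP is any pair of integers, so a monochromatic 2-AP exists iff some colour is used at least twice. With 30 colours, the colouring i ↦ i on {1, ..., 30} uses each colour once, avoiding any monochromatic pair, so W(30, 2) > 30. For {1, ..., 31}, pigeonhole forces two integers of the same colour, which form a monochromatic 2-AP. Hence W(30, 2) = 31.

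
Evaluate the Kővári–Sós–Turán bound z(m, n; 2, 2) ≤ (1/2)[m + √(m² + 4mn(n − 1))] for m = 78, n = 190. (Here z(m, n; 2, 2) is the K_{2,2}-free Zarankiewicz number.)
z(78, 190; 2, 2) ≤ (1/2)[78 + √(78² + 4·78·190·189)] = (1/2)[78 + √11210004] = 1713.0672

Kővári–Sós–Turán: let r_1, ..., r_78 be the row sums and z = Σ r_i the total number of 1s. Each pair of columns can share at most one row with both entries 1 (else a 2×2 all-ones block appears), so Σ_i C(r_i, 2) ≤ C(190, 2) = 17955. By convexity Σ_i C(r_i, 2) ≥ 78·C(z/78, 2) = z(z − 78)/(2·78), giving z² − 78z − 78·190·189 ≤ 0 and hence z ≤ (1/2)[78 + √(6084 + 4·2800980)] = (1/2)[78 + √11210004] ≈ (1/2)(78 + 3348.1344) = 1713.0672.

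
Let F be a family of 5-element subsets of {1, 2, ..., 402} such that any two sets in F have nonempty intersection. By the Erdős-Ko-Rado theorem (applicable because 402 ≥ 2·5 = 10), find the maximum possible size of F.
max |F| = C(401, 4) = 1061326700

The Erdős-Ko-Rado theorem states: for n ≥ 2k, an intersecting family of k-subsets of an n-element set has size at most C(n − 1, k − 1), with equality for 'star' families {A ⊆ [n] : |A| = k, i ∈ A} (fix an element i). For n = 402, k = 5: C(401, 4) = 1061326700.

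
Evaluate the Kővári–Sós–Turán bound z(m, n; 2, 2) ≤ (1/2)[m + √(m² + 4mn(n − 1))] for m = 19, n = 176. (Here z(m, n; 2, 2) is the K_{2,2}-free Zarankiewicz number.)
z(19, 176; 2, 2) ≤ (1/2)[19 + √(19² + 4·19·176·175)] = (1/2)[19 + √2341161] = 774.5426

Kővári–Sós–Turán: let r_1, ..., r_19 be the row sums and z = Σ r_i the total number of 1s. Each pair of columns can share at most one row with both entries 1 (else a 2×2 all-ones block appears), so Σ_i C(r_i, 2) ≤ C(176, 2) = 15400. By convexity Σ_i C(r_i, 2) ≥ 19·C(z/19, 2) = z(z − 19)/(2·19), giving z² − 19z − 19·176·175 ≤ 0 and hence z ≤ (1/2)[19 + √(361 + 4·585200)] = (1/2)[19 + √2341161] ≈ (1/2)(19 + 1530.0853) = 774.5426.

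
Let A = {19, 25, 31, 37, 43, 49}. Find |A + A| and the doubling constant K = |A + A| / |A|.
K = |A + A| / |A| = 11/6

Enumerate A + A = {a + b : a, b ∈ A}. With |A| = 6, there are |A|^2 = 36 ordered sum pairs; collecting distinct values, A + A = {38, 44, 50, 56, 62, 68, 74, 80, 86, 92, 98}, so |A + A| = 11. Thus K = 11/6. Here |A + A| = 2|A| − 1 = 11, the minimum possible — so K = 11/6 is minimal, which holds iff A is an arithmetic progression.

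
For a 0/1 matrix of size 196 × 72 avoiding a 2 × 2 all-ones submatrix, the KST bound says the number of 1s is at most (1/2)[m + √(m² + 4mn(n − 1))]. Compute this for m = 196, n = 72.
z(196, 72; 2, 2) ≤ (1/2)[196 + √(196² + 4·196·72·71)] = (1/2)[196 + √4046224] = 1103.7614

Kővári–Sós–Turán: let r_1, ..., r_196 be the row sums and z = Σ r_i the total number of 1s. Each pair of columns can share at most one row with both entries 1 (else a 2×2 all-ones block appears), so Σ_i C(r_i, 2) ≤ C(72, 2) = 2556. By convexity Σ_i C(r_i, 2) ≥ 196·C(z/196, 2) = z(z − 196)/(2·196), giving z² − 196z − 196·72·71 ≤ 0 and hence z ≤ (1/2)[196 + √(38416 + 4·1001952)] = (1/2)[196 + √4046224] ≈ (1/2)(196 + 2011.5228) = 1103.7614.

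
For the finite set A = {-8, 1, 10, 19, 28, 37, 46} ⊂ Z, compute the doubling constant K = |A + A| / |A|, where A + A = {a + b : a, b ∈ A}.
K = |A + A| / |A| = 13/7

Enumerate A + A = {a + b : a, b ∈ A}. With |A| = 7, there are |A|^2 = 49 ordered sum pairs; collecting distinct values, A + A = {-16, -7, 2, 11, 20, 29, 38, 47, 56, 65, 74, 83, 92}, so |A + A| = 13. Thus K = 13/7. Here |A + A| = 2|A| − 1 = 13, the minimum possible — so K = 13/7 is minimal, which holds iff A is an arithmetic progression.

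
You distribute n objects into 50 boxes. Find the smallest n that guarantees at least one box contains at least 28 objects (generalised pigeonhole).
n = (28 − 1)·50 + 1 = 1351

By the generalised pigeonhole principle, to guarantee some box contains ≥ r objects we need more than (r − 1) · k objects total. Threshold: n = (r − 1) · k + 1. With r = 28 and k = 50: n = 27 · 50 + 1 = 1350 + 1 = 1351. For n = 1350 = 27 · 50, we can put exactly 27 objects in every box, avoiding 28 in any single one — so 1351 is tight.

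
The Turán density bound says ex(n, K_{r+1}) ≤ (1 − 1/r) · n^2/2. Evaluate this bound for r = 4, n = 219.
Turán density bound = (3/4) · 219^2/2 = 143883/8 ≈ 17985.375

Turán's theorem: ex(n, K_{r+1}) is achieved by the complete r-partite Turán graph T(n, r) with parts as balanced as possible, and is at most (1 − 1/r) · n^2/2. For r = 4, n = 219: the density bound is (3/4) · 47961/2 = 143883/8 ≈ 17985.375. The integer-valued extremum is e(T(219, 4)) = 17985, which is strictly less than the density bound 143883/8 since 4 ∤ 219 (the parts of T(219, 4) cannot all be equal).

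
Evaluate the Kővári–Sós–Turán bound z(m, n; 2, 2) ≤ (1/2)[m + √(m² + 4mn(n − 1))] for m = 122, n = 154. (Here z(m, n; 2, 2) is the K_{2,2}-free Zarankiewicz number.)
z(122, 154; 2, 2) ≤ (1/2)[122 + √(122² + 4·122·154·153)] = (1/2)[122 + √11513140] = 1757.5509

Kővári–Sós–Turán: let r_1, ..., r_122 be the row sums and z = Σ r_i the total number of 1s. Each pair of columns can share at most one row with both entries 1 (else a 2×2 all-ones block appears), so Σ_i C(r_i, 2) ≤ C(154, 2) = 11781. By convexity Σ_i C(r_i, 2) ≥ 122·C(z/122, 2) = z(z − 122)/(2·122), giving z² − 122z − 122·154·153 ≤ 0 and hence z ≤ (1/2)[122 + √(14884 + 4·2874564)] = (1/2)[122 + √11513140] ≈ (1/2)(122 + 3393.1018) = 1757.5509.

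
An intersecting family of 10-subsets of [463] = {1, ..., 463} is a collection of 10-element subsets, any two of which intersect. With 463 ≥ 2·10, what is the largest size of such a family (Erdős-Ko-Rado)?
max |F| = C(462, 9) = 2443228892673739170

Erdős-Ko-Rado (1961): when n ≥ 2k, max |F| = C(n−1, k−1). The bound is attained by the star {A : i ∈ A} for any fixed i ∈ [n]. Here C(463−1, 10−1) = C(462, 9) = 2443228892673739170.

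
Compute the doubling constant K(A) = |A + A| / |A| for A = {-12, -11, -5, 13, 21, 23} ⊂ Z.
K = |A + A| / |A| = 21/6 = 7/2

Enumerate A + A = {a + b : a, b ∈ A}. With |A| = 6, there are |A|^2 = 36 ordered sum pairs; collecting distinct values, A + A = {-24, -23, -22, -17, -16, -10, 1, 2, 8, 9, 10, 11, 12, 16, 18, 26, 34, 36, 42, 44, 46}, so |A + A| = 21. Thus K = 21/6 = 7/2. For comparison, the minimum possible |A + A| over all 6-element sets is 2·6 − 1 = 11 (so min K = 11/6), attained only by arithmetic progressions.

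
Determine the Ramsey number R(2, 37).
R(2, 37) = 37

R(2, k) = k for all k ≥ 2: in a 2-colouring of K_k, either some edge is red (a red K_2) or all edges are blue (a blue K_k). And K_{36} coloured all-blue has no blue K_37, so R(2, 37) > 36. Hence R(2, 37) = 37.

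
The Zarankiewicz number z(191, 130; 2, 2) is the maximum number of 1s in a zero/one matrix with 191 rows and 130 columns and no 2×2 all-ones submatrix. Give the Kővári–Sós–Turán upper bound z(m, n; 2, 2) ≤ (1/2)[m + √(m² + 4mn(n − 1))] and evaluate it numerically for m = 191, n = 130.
z(191, 130; 2, 2) ≤ (1/2)[191 + √(191² + 4·191·130·129)] = (1/2)[191 + √12848761] = 1887.7584

Kővári–Sós–Turán: let r_1, ..., r_191 be the row sums and z = Σ r_i the total number of 1s. Each pair of columns can share at most one row with both entries 1 (else a 2×2 all-ones block appears), so Σ_i C(r_i, 2) ≤ C(130, 2) = 8385. By convexity Σ_i C(r_i, 2) ≥ 191·C(z/191, 2) = z(z − 191)/(2·191), giving z² − 191z − 191·130·129 ≤ 0 and hence z ≤ (1/2)[191 + √(36481 + 4·3203070)] = (1/2)[191 + √12848761] ≈ (1/2)(191 + 3584.5168) = 1887.7584.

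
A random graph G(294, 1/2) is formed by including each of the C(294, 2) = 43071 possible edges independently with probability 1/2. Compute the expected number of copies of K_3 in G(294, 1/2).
E[# K_3] = C(294, 3) · (1/2)^C(3, 2) = 4192244 / 2^3 = 1048061/2 = 524030.5

For each 3-subset S of vertices (there are C(294, 3) = 4192244 such S), let X_S = 1 if S induces a K_3 (all C(3, 2) = 3 edges present). Then P(X_S = 1) = (1/2)^3 = 1/8. By linearity of expectation, E[# K_3] = C(294, 3) · (1/2)^3 = 4192244 / 8 = 1048061/2 = 524030.5.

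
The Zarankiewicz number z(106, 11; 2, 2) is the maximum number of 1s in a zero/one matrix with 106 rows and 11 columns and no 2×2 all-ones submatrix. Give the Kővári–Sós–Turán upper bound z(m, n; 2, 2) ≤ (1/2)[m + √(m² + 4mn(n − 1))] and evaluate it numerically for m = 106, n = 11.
z(106, 11; 2, 2) ≤ (1/2)[106 + √(106² + 4·106·11·10)] = (1/2)[106 + √57876] = 173.2872

Kővári–Sós–Turán: let r_1, ..., r_106 be the row sums and z = Σ r_i the total number of 1s. Each pair of columns can share at most one row with both entries 1 (else a 2×2 all-ones block appears), so Σ_i C(r_i, 2) ≤ C(11, 2) = 55. By convexity Σ_i C(r_i, 2) ≥ 106·C(z/106, 2) = z(z − 106)/(2·106), giving z² − 106z − 106·11·10 ≤ 0 and hence z ≤ (1/2)[106 + √(11236 + 4·11660)] = (1/2)[106 + √57876] ≈ (1/2)(106 + 240.5743) = 173.2872.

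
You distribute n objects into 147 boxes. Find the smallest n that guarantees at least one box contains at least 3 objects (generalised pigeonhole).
n = (3 − 1)·147 + 1 = 295

By the generalised pigeonhole principle, to guarantee some box contains ≥ r objects we need more than (r − 1) · k objects total. Threshold: n = (r − 1) · k + 1. With r = 3 and k = 147: n = 2 · 147 + 1 = 294 + 1 = 295. For n = 294 = 2 · 147, we can put exactly 2 objects in every box, avoiding 3 in any single one — so 295 is tight.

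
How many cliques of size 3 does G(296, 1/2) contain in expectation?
E[# K_3] = C(296, 3) · (1/2)^C(3, 2) = 4278680 / 2^3 = 534835

For each 3-subset S of vertices (there are C(296, 3) = 4278680 such S), let X_S = 1 if S induces a K_3 (all C(3, 2) = 3 edges present). Then P(X_S = 1) = (1/2)^3 = 1/8. By linearity of expectation, E[# K_3] = C(296, 3) · (1/2)^3 = 4278680 / 8 = 534835.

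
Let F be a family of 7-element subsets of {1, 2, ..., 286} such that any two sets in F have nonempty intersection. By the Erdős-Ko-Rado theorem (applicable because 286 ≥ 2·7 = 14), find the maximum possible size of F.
max |F| = C(285, 6) = 705879547660

Erdős-Ko-Rado (1961): when n ≥ 2k, max |F| = C(n−1, k−1). The bound is attained by the star {A : i ∈ A} for any fixed i ∈ [n]. Here C(286−1, 7−1) = C(285, 6) = 705879547660.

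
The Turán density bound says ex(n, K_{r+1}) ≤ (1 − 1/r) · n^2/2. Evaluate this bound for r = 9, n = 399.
Turán density bound = (8/9) · 399^2/2 = 70756

Turán's theorem: ex(n, K_{r+1}) is achieved by the complete r-partite Turán graph T(n, r) with parts as balanced as possible, and is at most (1 − 1/r) · n^2/2. For r = 9, n = 399: the density bound is (8/9) · 159201/2 = 70756. The integer-valued extremum is e(T(399, 9)) = 70755, which is strictly less than the density bound 70756 since 9 ∤ 399 (the parts of T(399, 9) cannot all be equal).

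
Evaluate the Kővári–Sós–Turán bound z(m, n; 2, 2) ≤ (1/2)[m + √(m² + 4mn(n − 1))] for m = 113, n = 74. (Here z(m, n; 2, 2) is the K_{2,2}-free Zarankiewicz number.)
z(113, 74; 2, 2) ≤ (1/2)[113 + √(113² + 4·113·74·73)] = (1/2)[113 + √2454473] = 839.8379

Kővári–Sós–Turán: let r_1, ..., r_113 be the row sums and z = Σ r_i the total number of 1s. Each pair of columns can share at most one row with both entries 1 (else a 2×2 all-ones block appears), so Σ_i C(r_i, 2) ≤ C(74, 2) = 2701. By convexity Σ_i C(r_i, 2) ≥ 113·C(z/113, 2) = z(z − 113)/(2·113), giving z² − 113z − 113·74·73 ≤ 0 and hence z ≤ (1/2)[113 + √(12769 + 4·610426)] = (1/2)[113 + √2454473] ≈ (1/2)(113 + 1566.6758) = 839.8379.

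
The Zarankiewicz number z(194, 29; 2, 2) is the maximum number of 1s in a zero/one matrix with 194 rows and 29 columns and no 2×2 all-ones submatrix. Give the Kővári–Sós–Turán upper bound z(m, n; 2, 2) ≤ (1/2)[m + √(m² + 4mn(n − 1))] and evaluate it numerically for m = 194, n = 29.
z(194, 29; 2, 2) ≤ (1/2)[194 + √(194² + 4·194·29·28)] = (1/2)[194 + √667748] = 505.5792

Kővári–Sós–Turán: let r_1, ..., r_194 be the row sums and z = Σ r_i the total number of 1s. Each pair of columns can share at most one row with both entries 1 (else a 2×2 all-ones block appears), so Σ_i C(r_i, 2) ≤ C(29, 2) = 406. By convexity Σ_i C(r_i, 2) ≥ 194·C(z/194, 2) = z(z − 194)/(2·194), giving z² − 194z − 194·29·28 ≤ 0 and hence z ≤ (1/2)[194 + √(37636 + 4·157528)] = (1/2)[194 + √667748] ≈ (1/2)(194 + 817.1585) = 505.5792.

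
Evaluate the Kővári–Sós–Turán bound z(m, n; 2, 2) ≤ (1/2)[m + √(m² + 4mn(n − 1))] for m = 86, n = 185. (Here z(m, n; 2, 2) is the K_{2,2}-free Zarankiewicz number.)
z(86, 185; 2, 2) ≤ (1/2)[86 + √(86² + 4·86·185·184)] = (1/2)[86 + √11717156] = 1754.5166

Kővári–Sós–Turán: let r_1, ..., r_86 be the row sums and z = Σ r_i the total number of 1s. Each pair of columns can share at most one row with both entries 1 (else a 2×2 all-ones block appears), so Σ_i C(r_i, 2) ≤ C(185, 2) = 17020. By convexity Σ_i C(r_i, 2) ≥ 86·C(z/86, 2) = z(z − 86)/(2·86), giving z² − 86z − 86·185·184 ≤ 0 and hence z ≤ (1/2)[86 + √(7396 + 4·2927440)] = (1/2)[86 + √11717156] ≈ (1/2)(86 + 3423.0332) = 1754.5166.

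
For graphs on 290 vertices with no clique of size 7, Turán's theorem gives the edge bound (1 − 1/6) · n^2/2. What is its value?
Turán density bound = (5/6) · 290^2/2 = 105125/3 ≈ 35041.6667

Turán's theorem: ex(n, K_{r+1}) is achieved by the complete r-partite Turán graph T(n, r) with parts as balanced as possible, and is at most (1 − 1/r) · n^2/2. For r = 6, n = 290: the density bound is (5/6) · 84100/2 = 105125/3 ≈ 35041.6667. The integer-valued extremum is e(T(290, 6)) = 35041, which is strictly less than the density bound 105125/3 since 6 ∤ 290 (the parts of T(290, 6) cannot all be equal).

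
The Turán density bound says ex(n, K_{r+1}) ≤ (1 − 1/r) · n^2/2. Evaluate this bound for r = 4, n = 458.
Turán density bound = (3/4) · 458^2/2 = 157323/2 ≈ 78661.5

Turán's theorem: ex(n, K_{r+1}) is achieved by the complete r-partite Turán graph T(n, r) with parts as balanced as possible, and is at most (1 − 1/r) · n^2/2. For r = 4, n = 458: the density bound is (3/4) · 209764/2 = 157323/2 ≈ 78661.5. The integer-valued extremum is e(T(458, 4)) = 78661, which is strictly less than the density bound 157323/2 since 4 ∤ 458 (the parts of T(458, 4) cannot all be equal).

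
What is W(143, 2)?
W(143, 2) = 143 + 1 = 144

A 2-term AP is any pair of integers, so a monochromatic 2-AP exists iff some colour is used at least twice. With 143 colours, the colouring i ↦ i on {1, ..., 143} uses each colour once, avoiding any monochromatic pair, so W(143, 2) > 143. For {1, ..., 144}, pigeonhole forces two integers of the same colour, which form a monochromatic 2-AP. Hence W(143, 2) = 144.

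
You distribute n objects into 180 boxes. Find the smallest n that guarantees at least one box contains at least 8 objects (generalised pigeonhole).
n = (8 − 1)·180 + 1 = 1261

By the generalised pigeonhole principle, to guarantee some box contains ≥ r objects we need more than (r − 1) · k objects total. Threshold: n = (r − 1) · k + 1. With r = 8 and k = 180: n = 7 · 180 + 1 = 1260 + 1 = 1261. For n = 1260 = 7 · 180, we can put exactly 7 objects in every box, avoiding 8 in any single one — so 1261 is tight.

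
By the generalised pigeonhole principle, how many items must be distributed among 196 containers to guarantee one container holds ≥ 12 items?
n = (12 − 1)·196 + 1 = 2157

By the generalised pigeonhole principle, to guarantee some box contains ≥ r objects we need more than (r − 1) · k objects total. Threshold: n = (r − 1) · k + 1. With r = 12 and k = 196: n = 11 · 196 + 1 = 2156 + 1 = 2157. For n = 2156 = 11 · 196, we can put exactly 11 objects in every box, avoiding 12 in any single one — so 2157 is tight.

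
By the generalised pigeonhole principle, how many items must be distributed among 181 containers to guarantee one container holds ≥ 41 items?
n = (41 − 1)·181 + 1 = 7241

By the generalised pigeonhole principle, to guarantee some box contains ≥ r objects we need more than (r − 1) · k objects total. Threshold: n = (r − 1) · k + 1. With r = 41 and k = 181: n = 40 · 181 + 1 = 7240 + 1 = 7241. For n = 7240 = 40 · 181, we can put exactly 40 objects in every box, avoiding 41 in any single one — so 7241 is tight.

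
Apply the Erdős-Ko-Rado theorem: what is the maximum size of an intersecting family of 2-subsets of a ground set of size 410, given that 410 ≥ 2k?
max |F| = C(409, 1) = 409

Erdős-Ko-Rado (1961): when n ≥ 2k, max |F| = C(n−1, k−1). The bound is attained by the star {A : i ∈ A} for any fixed i ∈ [n]. Here C(410−1, 2−1) = C(409, 1) = 409.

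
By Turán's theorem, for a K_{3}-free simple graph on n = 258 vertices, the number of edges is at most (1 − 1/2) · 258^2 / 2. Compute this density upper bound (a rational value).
Turán density bound = (1/2) · 258^2/2 = 16641

Turán's theorem: ex(n, K_{r+1}) is achieved by the complete r-partite Turán graph T(n, r) with parts as balanced as possible, and is at most (1 − 1/r) · n^2/2. For r = 2, n = 258: the density bound is (1/2) · 66564/2 = 16641. Since 2 ∣ 258, the Turán graph T(258, 2) has parts of equal size 129, and its edge count e(T(258, 2)) = 16641 attains the density bound exactly.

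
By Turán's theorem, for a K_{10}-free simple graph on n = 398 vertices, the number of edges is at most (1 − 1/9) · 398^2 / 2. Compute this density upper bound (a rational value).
Turán density bound = (8/9) · 398^2/2 = 633616/9 ≈ 70401.7778

Turán's theorem: ex(n, K_{r+1}) is achieved by the complete r-partite Turán graph T(n, r) with parts as balanced as possible, and is at most (1 − 1/r) · n^2/2. For r = 9, n = 398: the density bound is (8/9) · 158404/2 = 633616/9 ≈ 70401.7778. The integer-valued extremum is e(T(398, 9)) = 70401, which is strictly less than the density bound 633616/9 since 9 ∤ 398 (the parts of T(398, 9) cannot all be equal).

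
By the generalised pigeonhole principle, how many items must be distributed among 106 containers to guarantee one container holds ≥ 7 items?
n = (7 − 1)·106 + 1 = 637

By the generalised pigeonhole principle, to guarantee some box contains ≥ r objects we need more than (r − 1) · k objects total. Threshold: n = (r − 1) · k + 1. With r = 7 and k = 106: n = 6 · 106 + 1 = 636 + 1 = 637. For n = 636 = 6 · 106, we can put exactly 6 objects in every box, avoiding 7 in any single one — so 637 is tight.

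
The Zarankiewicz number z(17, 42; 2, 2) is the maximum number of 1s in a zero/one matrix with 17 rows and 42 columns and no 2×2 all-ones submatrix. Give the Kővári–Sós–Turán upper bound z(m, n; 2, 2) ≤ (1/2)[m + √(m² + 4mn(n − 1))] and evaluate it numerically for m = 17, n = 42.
z(17, 42; 2, 2) ≤ (1/2)[17 + √(17² + 4·17·42·41)] = (1/2)[17 + √117385] = 179.8075

Kővári–Sós–Turán: let r_1, ..., r_17 be the row sums and z = Σ r_i the total number of 1s. Each pair of columns can share at most one row with both entries 1 (else a 2×2 all-ones block appears), so Σ_i C(r_i, 2) ≤ C(42, 2) = 861. By convexity Σ_i C(r_i, 2) ≥ 17·C(z/17, 2) = z(z − 17)/(2·17), giving z² − 17z − 17·42·41 ≤ 0 and hence z ≤ (1/2)[17 + √(289 + 4·29274)] = (1/2)[17 + √117385] ≈ (1/2)(17 + 342.6149) = 179.8075.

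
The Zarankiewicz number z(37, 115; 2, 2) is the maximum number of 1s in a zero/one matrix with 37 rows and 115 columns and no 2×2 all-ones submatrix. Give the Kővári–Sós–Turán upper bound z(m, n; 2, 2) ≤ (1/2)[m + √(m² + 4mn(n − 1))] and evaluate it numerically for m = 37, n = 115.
z(37, 115; 2, 2) ≤ (1/2)[37 + √(37² + 4·37·115·114)] = (1/2)[37 + √1941649] = 715.2153

Kővári–Sós–Turán: let r_1, ..., r_37 be the row sums and z = Σ r_i the total number of 1s. Each pair of columns can share at most one row with both entries 1 (else a 2×2 all-ones block appears), so Σ_i C(r_i, 2) ≤ C(115, 2) = 6555. By convexity Σ_i C(r_i, 2) ≥ 37·C(z/37, 2) = z(z − 37)/(2·37), giving z² − 37z − 37·115·114 ≤ 0 and hence z ≤ (1/2)[37 + √(1369 + 4·485070)] = (1/2)[37 + √1941649] ≈ (1/2)(37 + 1393.4307) = 715.2153.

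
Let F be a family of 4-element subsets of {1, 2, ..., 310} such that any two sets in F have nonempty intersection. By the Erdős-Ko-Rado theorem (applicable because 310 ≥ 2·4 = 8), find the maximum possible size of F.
max |F| = C(309, 3) = 4869634

The Erdős-Ko-Rado theorem states: for n ≥ 2k, an intersecting family of k-subsets of an n-element set has size at most C(n − 1, k − 1), with equality for 'star' families {A ⊆ [n] : |A| = k, i ∈ A} (fix an element i). For n = 310, k = 4: C(309, 3) = 4869634.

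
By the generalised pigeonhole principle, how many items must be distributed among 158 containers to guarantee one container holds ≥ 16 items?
n = (16 − 1)·158 + 1 = 2371

By the generalised pigeonhole principle, to guarantee some box contains ≥ r objects we need more than (r − 1) · k objects total. Threshold: n = (r − 1) · k + 1. With r = 16 and k = 158: n = 15 · 158 + 1 = 2370 + 1 = 2371. For n = 2370 = 15 · 158, we can put exactly 15 objects in every box, avoiding 16 in any single one — so 2371 is tight.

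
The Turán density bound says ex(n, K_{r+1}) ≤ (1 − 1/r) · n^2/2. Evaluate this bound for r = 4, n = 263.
Turán density bound = (3/4) · 263^2/2 = 207507/8 ≈ 25938.375

Turán's theorem: ex(n, K_{r+1}) is achieved by the complete r-partite Turán graph T(n, r) with parts as balanced as possible, and is at most (1 − 1/r) · n^2/2. For r = 4, n = 263: the density bound is (3/4) · 69169/2 = 207507/8 ≈ 25938.375. The integer-valued extremum is e(T(263, 4)) = 25938, which is strictly less than the density bound 207507/8 since 4 ∤ 263 (the parts of T(263, 4) cannot all be equal).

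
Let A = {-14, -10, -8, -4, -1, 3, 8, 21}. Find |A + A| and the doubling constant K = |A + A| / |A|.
K = |A + A| / |A| = 30/8 = 15/4

Enumerate A + A = {a + b : a, b ∈ A}. With |A| = 8, there are |A|^2 = 64 ordered sum pairs; collecting distinct values, A + A = {-28, -24, -22, -20, -18, -16, -15, -14, -12, -11, -9, -8, -7, -6, -5, -2, -1, 0, 2, 4, 6, 7, 11, 13, 16, 17, 20, 24, 29, 42}, so |A + A| = 30. Thus K = 30/8 = 15/4. For comparison, the minimum possible |A + A| over all 8-element sets is 2·8 − 1 = 15 (so min K = 15/8), attained only by arithmetic progressions.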